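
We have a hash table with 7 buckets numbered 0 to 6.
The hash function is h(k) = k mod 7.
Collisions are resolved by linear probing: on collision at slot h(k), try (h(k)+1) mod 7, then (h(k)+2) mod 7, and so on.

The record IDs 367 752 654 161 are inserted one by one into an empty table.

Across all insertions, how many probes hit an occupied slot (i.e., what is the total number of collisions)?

3

367: h=3 => slot 3
752: h=3, probe 3,4 => slot 4
654: h=3, probe 3,4,5 => slot 5
161: h=0 => slot 0
Table: [161, _, _, 367, 752, 654, _]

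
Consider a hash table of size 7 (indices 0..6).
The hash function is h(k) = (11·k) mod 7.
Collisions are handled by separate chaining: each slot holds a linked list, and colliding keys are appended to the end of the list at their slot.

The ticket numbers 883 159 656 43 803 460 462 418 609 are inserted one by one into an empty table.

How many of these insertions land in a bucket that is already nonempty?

883 -> bucket 4
159 -> bucket 6
656 -> bucket 6 (collision)
43 -> bucket 4 (collision)
803 -> bucket 6 (collision)
460 -> bucket 6 (collision)
462 -> bucket 0
418 -> bucket 6 (collision)
609 -> bucket 0 (collision)
Final buckets:
0: 462 -> 609
1: —
2: —
3: —
4: 883 -> 43
5: —
6: 159 -> 656 -> 803 -> 460 -> 418

6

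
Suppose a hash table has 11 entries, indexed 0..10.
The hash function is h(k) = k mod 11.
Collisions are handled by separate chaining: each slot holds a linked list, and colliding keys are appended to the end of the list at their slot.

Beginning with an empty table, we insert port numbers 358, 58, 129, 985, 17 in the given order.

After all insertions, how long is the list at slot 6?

3

358 -> bucket 6
58 -> bucket 3
129 -> bucket 8
985 -> bucket 6 (collision)
17 -> bucket 6 (collision)
Final buckets:
0: —
1: —
2: —
3: 58
4: —
5: —
6: 358 -> 985 -> 17
7: —
8: 129
9: —
10: —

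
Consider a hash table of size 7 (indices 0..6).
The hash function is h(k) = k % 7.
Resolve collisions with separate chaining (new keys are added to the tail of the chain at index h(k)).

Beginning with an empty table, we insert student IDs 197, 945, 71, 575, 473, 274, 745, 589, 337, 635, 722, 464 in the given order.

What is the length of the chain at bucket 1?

7

Insert 197: h=1, bucket 1 empty → new chain.
Insert 945: h=0, bucket 0 empty → new chain.
Insert 71: h=1, bucket 1 nonempty → append to chain.
Insert 575: h=1, bucket 1 nonempty → append to chain.
Insert 473: h=4, bucket 4 empty → new chain.
Insert 274: h=1, bucket 1 nonempty → append to chain.
Insert 745: h=3, bucket 3 empty → new chain.
Insert 589: h=1, bucket 1 nonempty → append to chain.
Insert 337: h=1, bucket 1 nonempty → append to chain.
Insert 635: h=5, bucket 5 empty → new chain.
Insert 722: h=1, bucket 1 nonempty → append to chain.
Insert 464: h=2, bucket 2 empty → new chain.
Final buckets:
0: 945
1: 197 -> 71 -> 575 -> 274 -> 589 -> 337 -> 722
2: 464
3: 745
4: 473
5: 635
6: ∅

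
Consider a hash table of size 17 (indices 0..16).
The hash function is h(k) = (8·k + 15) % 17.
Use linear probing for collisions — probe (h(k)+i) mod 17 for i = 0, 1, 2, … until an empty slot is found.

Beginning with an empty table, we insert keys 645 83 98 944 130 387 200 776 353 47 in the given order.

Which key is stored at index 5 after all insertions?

645: h=7 -> slot 7
83: h=16 -> slot 16
98: h=0 -> slot 0
944: h=2 -> slot 2
130: h=1 -> slot 1
387: h=0, probe 0,1,2,3 -> slot 3
200: h=0, probe 0,1,2,3,4 -> slot 4
776: h=1, probe 1,2,3,4,5 -> slot 5
353: h=0, probe 0,1,2,3,4,5,6 -> slot 6
47: h=0, probe 0,1,2,3,4,5,6,7,8 -> slot 8
Table: [98, 130, 944, 387, 200, 776, 353, 645, 47, -, -, -, -, -, -, -, 83]

776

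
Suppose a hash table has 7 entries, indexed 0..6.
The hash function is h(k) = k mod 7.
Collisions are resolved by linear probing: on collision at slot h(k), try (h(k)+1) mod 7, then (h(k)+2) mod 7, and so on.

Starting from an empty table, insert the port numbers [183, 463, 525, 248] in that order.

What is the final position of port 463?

2

Insert 183: h=1, slot 1 empty => index 1.
Insert 463: h=1, slot 1 occupied => index 2.
Insert 525: h=0, slot 0 empty => index 0.
Insert 248: h=3, slot 3 empty => index 3.
Table: [525, 183, 463, 248, _, _, _]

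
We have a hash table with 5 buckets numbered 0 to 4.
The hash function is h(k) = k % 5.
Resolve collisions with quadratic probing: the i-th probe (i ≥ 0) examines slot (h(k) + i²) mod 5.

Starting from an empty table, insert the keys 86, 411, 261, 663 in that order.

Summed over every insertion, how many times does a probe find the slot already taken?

3

86: h=1 → slot 1
411: h=1, probe 1,2 → slot 2
261: h=1, probe 1,2,0 → slot 0
663: h=3 → slot 3
Table: [261, 86, 411, 663, —]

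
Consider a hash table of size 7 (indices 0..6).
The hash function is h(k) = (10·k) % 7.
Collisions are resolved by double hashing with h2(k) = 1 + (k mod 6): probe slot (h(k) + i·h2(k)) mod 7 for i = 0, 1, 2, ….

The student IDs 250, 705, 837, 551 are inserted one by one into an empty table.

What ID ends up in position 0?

250 hashes to 1; slot 1 is free => place at 1.
705 hashes to 1, h2=4; 1 taken => place at 5.
837 hashes to 5, h2=4; 5 taken => place at 2.
551 hashes to 1, h2=6; 1 taken => place at 0.
Table: [551, 250, 837, —, —, 705, —]

551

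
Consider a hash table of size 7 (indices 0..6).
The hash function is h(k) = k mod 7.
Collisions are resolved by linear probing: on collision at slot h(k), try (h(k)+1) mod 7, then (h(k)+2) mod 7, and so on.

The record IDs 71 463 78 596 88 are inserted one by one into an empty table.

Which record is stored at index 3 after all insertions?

Insert 71: h=1, slot 1 empty => index 1.
Insert 463: h=1, slot 1 occupied => index 2.
Insert 78: h=1, slots 1,2 occupied => index 3.
Insert 596: h=1, slots 1,2,3 occupied => index 4.
Insert 88: h=4, slot 4 occupied => index 5.
Table: [—, 71, 463, 78, 596, 88, —]

78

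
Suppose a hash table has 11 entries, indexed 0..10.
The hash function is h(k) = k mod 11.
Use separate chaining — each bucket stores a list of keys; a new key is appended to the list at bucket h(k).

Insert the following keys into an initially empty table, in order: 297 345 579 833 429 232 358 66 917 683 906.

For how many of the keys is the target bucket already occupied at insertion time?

Insert 297: h=0, bucket 0 empty -> new chain.
Insert 345: h=4, bucket 4 empty -> new chain.
Insert 579: h=7, bucket 7 empty -> new chain.
Insert 833: h=8, bucket 8 empty -> new chain.
Insert 429: h=0, bucket 0 nonempty -> append to chain.
Insert 232: h=1, bucket 1 empty -> new chain.
Insert 358: h=6, bucket 6 empty -> new chain.
Insert 66: h=0, bucket 0 nonempty -> append to chain.
Insert 917: h=4, bucket 4 nonempty -> append to chain.
Insert 683: h=1, bucket 1 nonempty -> append to chain.
Insert 906: h=4, bucket 4 nonempty -> append to chain.
Final buckets:
0: 297 -> 429 -> 66
1: 232 -> 683
2: ∅
3: ∅
4: 345 -> 917 -> 906
5: ∅
6: 358
7: 579
8: 833
9: ∅
10: ∅

5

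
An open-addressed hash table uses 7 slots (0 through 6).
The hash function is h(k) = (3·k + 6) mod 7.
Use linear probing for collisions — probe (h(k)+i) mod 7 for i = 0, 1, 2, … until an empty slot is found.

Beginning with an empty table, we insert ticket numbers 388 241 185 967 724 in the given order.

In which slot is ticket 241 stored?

2

388: h=1 -> slot 1
241: h=1, probe 1,2 -> slot 2
185: h=1, probe 1,2,3 -> slot 3
967: h=2, probe 2,3,4 -> slot 4
724: h=1, probe 1,2,3,4,5 -> slot 5
Table: [-, 388, 241, 185, 967, 724, -]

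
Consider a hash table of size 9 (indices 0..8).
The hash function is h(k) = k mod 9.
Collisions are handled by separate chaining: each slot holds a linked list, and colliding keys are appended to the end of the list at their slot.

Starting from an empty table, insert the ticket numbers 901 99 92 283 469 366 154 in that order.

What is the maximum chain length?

901 → bucket 1
99 → bucket 0
92 → bucket 2
283 → bucket 4
469 → bucket 1 (collision)
366 → bucket 6
154 → bucket 1 (collision)
Final buckets:
0: 99
1: 901 -> 469 -> 154
2: 92
3: -
4: 283
5: -
6: 366
7: -
8: -

3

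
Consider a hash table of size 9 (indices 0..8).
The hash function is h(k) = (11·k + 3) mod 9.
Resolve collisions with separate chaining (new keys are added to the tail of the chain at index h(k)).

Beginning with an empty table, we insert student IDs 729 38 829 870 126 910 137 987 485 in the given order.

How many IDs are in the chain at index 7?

729 → bucket 3
38 → bucket 7
829 → bucket 5
870 → bucket 6
126 → bucket 3 (collision)
910 → bucket 5 (collision)
137 → bucket 7 (collision)
987 → bucket 6 (collision)
485 → bucket 1
Final buckets:
0: ∅
1: 485
2: ∅
3: 729 -> 126
4: ∅
5: 829 -> 910
6: 870 -> 987
7: 38 -> 137
8: ∅

2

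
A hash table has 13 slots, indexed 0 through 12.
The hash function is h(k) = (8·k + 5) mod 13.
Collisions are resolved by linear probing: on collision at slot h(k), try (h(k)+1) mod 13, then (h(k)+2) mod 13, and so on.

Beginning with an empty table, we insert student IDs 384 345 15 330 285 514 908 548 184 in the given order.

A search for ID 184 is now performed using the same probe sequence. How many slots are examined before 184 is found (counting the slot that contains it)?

7

384 hashes to 9; slot 9 is free => place at 9.
345 hashes to 9; 9 taken => place at 10.
15 hashes to 8; slot 8 is free => place at 8.
330 hashes to 6; slot 6 is free => place at 6.
285 hashes to 10; 10 taken => place at 11.
514 hashes to 9; 9,10,11 taken => place at 12.
908 hashes to 2; slot 2 is free => place at 2.
548 hashes to 8; 8,9,10,11,12 taken => place at 0.
184 hashes to 8; 8,9,10,11,12,0 taken => place at 1.
Table: [548, 184, 908, _, _, _, 330, _, 15, 384, 345, 285, 514]
Lookup 184: h=8, probe 8,9,10,11,12,0,1 → found at 1.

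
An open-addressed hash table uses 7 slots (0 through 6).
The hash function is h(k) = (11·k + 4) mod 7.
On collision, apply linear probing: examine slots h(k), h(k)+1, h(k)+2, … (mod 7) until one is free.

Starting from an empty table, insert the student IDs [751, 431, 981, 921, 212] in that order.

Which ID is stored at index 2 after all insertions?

751: h=5 -> slot 5
431: h=6 -> slot 6
981: h=1 -> slot 1
921: h=6, probe 6,0 -> slot 0
212: h=5, probe 5,6,0,1,2 -> slot 2
Table: [921, 981, 212, ∅, ∅, 751, 431]

212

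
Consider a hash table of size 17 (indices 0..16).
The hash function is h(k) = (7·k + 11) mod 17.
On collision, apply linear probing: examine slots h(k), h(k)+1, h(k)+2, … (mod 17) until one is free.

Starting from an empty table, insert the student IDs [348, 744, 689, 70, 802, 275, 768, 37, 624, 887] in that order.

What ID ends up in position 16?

348

348 hashes to 16; slot 16 is free => place at 16.
744 hashes to 0; slot 0 is free => place at 0.
689 hashes to 6; slot 6 is free => place at 6.
70 hashes to 8; slot 8 is free => place at 8.
802 hashes to 15; slot 15 is free => place at 15.
275 hashes to 15; 15,16,0 taken => place at 1.
768 hashes to 15; 15,16,0,1 taken => place at 2.
37 hashes to 15; 15,16,0,1,2 taken => place at 3.
624 hashes to 10; slot 10 is free => place at 10.
887 hashes to 15; 15,16,0,1,2,3 taken => place at 4.
Table: [744, 275, 768, 37, 887, ., 689, ., 70, ., 624, ., ., ., ., 802, 348]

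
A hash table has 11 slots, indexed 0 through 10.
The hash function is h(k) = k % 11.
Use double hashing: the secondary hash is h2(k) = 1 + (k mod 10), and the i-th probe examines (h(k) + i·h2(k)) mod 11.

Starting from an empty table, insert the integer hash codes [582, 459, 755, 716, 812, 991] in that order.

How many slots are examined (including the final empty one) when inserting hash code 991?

Insert 582: h=10, slot 10 empty => index 10.
Insert 459: h=8, slot 8 empty => index 8.
Insert 755: h=7, slot 7 empty => index 7.
Insert 716: h=1, slot 1 empty => index 1.
Insert 812: h=9, slot 9 empty => index 9.
Insert 991: h=1, h2=2, slot 1 occupied => index 3.
Table: [., 716, ., 991, ., ., ., 755, 459, 812, 582]

2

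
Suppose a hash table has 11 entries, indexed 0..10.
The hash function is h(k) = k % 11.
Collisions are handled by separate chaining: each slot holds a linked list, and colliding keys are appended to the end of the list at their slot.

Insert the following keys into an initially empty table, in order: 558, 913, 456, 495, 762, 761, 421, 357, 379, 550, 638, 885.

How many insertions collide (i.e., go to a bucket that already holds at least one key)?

Insert 558: h=8, bucket 8 empty -> new chain.
Insert 913: h=0, bucket 0 empty -> new chain.
Insert 456: h=5, bucket 5 empty -> new chain.
Insert 495: h=0, bucket 0 nonempty -> append to chain.
Insert 762: h=3, bucket 3 empty -> new chain.
Insert 761: h=2, bucket 2 empty -> new chain.
Insert 421: h=3, bucket 3 nonempty -> append to chain.
Insert 357: h=5, bucket 5 nonempty -> append to chain.
Insert 379: h=5, bucket 5 nonempty -> append to chain.
Insert 550: h=0, bucket 0 nonempty -> append to chain.
Insert 638: h=0, bucket 0 nonempty -> append to chain.
Insert 885: h=5, bucket 5 nonempty -> append to chain.
Final buckets:
0: 913 -> 495 -> 550 -> 638
1: _
2: 761
3: 762 -> 421
4: _
5: 456 -> 357 -> 379 -> 885
6: _
7: _
8: 558
9: _
10: _

7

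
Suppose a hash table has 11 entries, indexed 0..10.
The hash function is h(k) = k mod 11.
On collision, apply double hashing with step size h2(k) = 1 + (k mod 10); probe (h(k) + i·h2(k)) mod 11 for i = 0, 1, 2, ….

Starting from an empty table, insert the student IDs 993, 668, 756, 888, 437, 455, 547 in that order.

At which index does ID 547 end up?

Insert 993: h=3, slot 3 empty → index 3.
Insert 668: h=8, slot 8 empty → index 8.
Insert 756: h=8, h2=7, slot 8 occupied → index 4.
Insert 888: h=8, h2=9, slot 8 occupied → index 6.
Insert 437: h=8, h2=8, slot 8 occupied → index 5.
Insert 455: h=4, h2=6, slot 4 occupied → index 10.
Insert 547: h=8, h2=8, slots 8,5 occupied → index 2.
Table: [-, -, 547, 993, 756, 437, 888, -, 668, -, 455]

2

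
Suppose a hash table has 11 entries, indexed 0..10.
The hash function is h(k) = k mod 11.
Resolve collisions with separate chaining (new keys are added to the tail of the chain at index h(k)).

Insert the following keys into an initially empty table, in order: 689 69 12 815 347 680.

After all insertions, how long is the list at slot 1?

Insert 689: h=7, bucket 7 empty -> new chain.
Insert 69: h=3, bucket 3 empty -> new chain.
Insert 12: h=1, bucket 1 empty -> new chain.
Insert 815: h=1, bucket 1 nonempty -> append to chain.
Insert 347: h=6, bucket 6 empty -> new chain.
Insert 680: h=9, bucket 9 empty -> new chain.
Final buckets:
0: -
1: 12 -> 815
2: -
3: 69
4: -
5: -
6: 347
7: 689
8: -
9: 680
10: -

2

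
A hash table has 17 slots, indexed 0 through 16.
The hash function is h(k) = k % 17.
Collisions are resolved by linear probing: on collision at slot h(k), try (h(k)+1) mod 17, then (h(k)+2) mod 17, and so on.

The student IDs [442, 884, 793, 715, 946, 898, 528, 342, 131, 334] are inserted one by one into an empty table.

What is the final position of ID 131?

13

Insert 442: h=0, slot 0 empty → index 0.
Insert 884: h=0, slot 0 occupied → index 1.
Insert 793: h=11, slot 11 empty → index 11.
Insert 715: h=1, slot 1 occupied → index 2.
Insert 946: h=11, slot 11 occupied → index 12.
Insert 898: h=14, slot 14 empty → index 14.
Insert 528: h=1, slots 1,2 occupied → index 3.
Insert 342: h=2, slots 2,3 occupied → index 4.
Insert 131: h=12, slot 12 occupied → index 13.
Insert 334: h=11, slots 11,12,13,14 occupied → index 15.
Table: [442, 884, 715, 528, 342, ∅, ∅, ∅, ∅, ∅, ∅, 793, 946, 131, 898, 334, ∅]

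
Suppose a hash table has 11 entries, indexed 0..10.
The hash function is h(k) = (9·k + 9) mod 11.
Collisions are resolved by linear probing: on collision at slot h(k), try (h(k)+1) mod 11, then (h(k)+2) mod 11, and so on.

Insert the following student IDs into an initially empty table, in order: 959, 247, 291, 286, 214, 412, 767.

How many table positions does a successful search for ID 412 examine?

4

Insert 959: h=5, slot 5 empty => index 5.
Insert 247: h=10, slot 10 empty => index 10.
Insert 291: h=10, slot 10 occupied => index 0.
Insert 286: h=9, slot 9 empty => index 9.
Insert 214: h=10, slots 10,0 occupied => index 1.
Insert 412: h=10, slots 10,0,1 occupied => index 2.
Insert 767: h=4, slot 4 empty => index 4.
Table: [291, 214, 412, _, 767, 959, _, _, _, 286, 247]
Lookup 412: h=10, probe 10,0,1,2 → found at 2.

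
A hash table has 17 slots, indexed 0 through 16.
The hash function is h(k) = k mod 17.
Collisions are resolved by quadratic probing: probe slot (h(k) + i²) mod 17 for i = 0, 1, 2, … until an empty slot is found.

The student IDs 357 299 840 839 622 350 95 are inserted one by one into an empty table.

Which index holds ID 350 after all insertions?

14

Insert 357: h=0, slot 0 empty -> index 0.
Insert 299: h=10, slot 10 empty -> index 10.
Insert 840: h=7, slot 7 empty -> index 7.
Insert 839: h=6, slot 6 empty -> index 6.
Insert 622: h=10, slot 10 occupied -> index 11.
Insert 350: h=10, slots 10,11 occupied -> index 14.
Insert 95: h=10, slots 10,11,14 occupied -> index 2.
Table: [357, _, 95, _, _, _, 839, 840, _, _, 299, 622, _, _, 350, _, _]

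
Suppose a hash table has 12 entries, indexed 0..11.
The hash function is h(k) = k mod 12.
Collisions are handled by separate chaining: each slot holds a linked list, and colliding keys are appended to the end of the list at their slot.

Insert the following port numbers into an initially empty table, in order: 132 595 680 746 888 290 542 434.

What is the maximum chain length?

Insert 132: h=0, bucket 0 empty -> new chain.
Insert 595: h=7, bucket 7 empty -> new chain.
Insert 680: h=8, bucket 8 empty -> new chain.
Insert 746: h=2, bucket 2 empty -> new chain.
Insert 888: h=0, bucket 0 nonempty -> append to chain.
Insert 290: h=2, bucket 2 nonempty -> append to chain.
Insert 542: h=2, bucket 2 nonempty -> append to chain.
Insert 434: h=2, bucket 2 nonempty -> append to chain.
Final buckets:
0: 132 -> 888
1: _
2: 746 -> 290 -> 542 -> 434
3: _
4: _
5: _
6: _
7: 595
8: 680
9: _
10: _
11: _

4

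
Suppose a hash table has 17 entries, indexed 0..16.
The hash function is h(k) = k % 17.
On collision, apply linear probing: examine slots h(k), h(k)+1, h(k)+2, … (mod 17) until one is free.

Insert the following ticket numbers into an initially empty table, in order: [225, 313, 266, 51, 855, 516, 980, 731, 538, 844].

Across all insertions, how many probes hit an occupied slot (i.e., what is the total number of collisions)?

Insert 225: h=4, slot 4 empty → index 4.
Insert 313: h=7, slot 7 empty → index 7.
Insert 266: h=11, slot 11 empty → index 11.
Insert 51: h=0, slot 0 empty → index 0.
Insert 855: h=5, slot 5 empty → index 5.
Insert 516: h=6, slot 6 empty → index 6.
Insert 980: h=11, slot 11 occupied → index 12.
Insert 731: h=0, slot 0 occupied → index 1.
Insert 538: h=11, slots 11,12 occupied → index 13.
Insert 844: h=11, slots 11,12,13 occupied → index 14.
Table: [51, 731, ., ., 225, 855, 516, 313, ., ., ., 266, 980, 538, 844, ., .]

7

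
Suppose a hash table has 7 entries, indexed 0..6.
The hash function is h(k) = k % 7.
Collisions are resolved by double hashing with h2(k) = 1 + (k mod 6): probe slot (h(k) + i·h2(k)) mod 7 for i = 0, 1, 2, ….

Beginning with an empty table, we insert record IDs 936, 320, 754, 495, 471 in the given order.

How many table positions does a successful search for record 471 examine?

2

936: h=5 => slot 5
320: h=5, h2=3, probe 5,1 => slot 1
754: h=5, h2=5, probe 5,3 => slot 3
495: h=5, h2=4, probe 5,2 => slot 2
471: h=2, h2=4, probe 2,6 => slot 6
Table: [∅, 320, 495, 754, ∅, 936, 471]
Lookup 471: h=2, h2=4, probe 2,6 → found at 6.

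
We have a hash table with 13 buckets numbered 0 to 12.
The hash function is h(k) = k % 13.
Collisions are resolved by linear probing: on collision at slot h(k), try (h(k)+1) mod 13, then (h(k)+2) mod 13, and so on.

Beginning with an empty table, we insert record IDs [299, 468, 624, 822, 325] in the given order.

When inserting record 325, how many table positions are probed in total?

299: h=0 -> slot 0
468: h=0, probe 0,1 -> slot 1
624: h=0, probe 0,1,2 -> slot 2
822: h=3 -> slot 3
325: h=0, probe 0,1,2,3,4 -> slot 4
Table: [299, 468, 624, 822, 325, —, —, —, —, —, —, —, —]

5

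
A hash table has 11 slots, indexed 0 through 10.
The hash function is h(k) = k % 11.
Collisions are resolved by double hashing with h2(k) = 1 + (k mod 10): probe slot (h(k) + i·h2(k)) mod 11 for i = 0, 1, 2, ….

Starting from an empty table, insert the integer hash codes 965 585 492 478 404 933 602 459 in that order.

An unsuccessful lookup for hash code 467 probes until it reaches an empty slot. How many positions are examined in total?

3

965: h=8 => slot 8
585: h=2 => slot 2
492: h=8, h2=3, probe 8,0 => slot 0
478: h=5 => slot 5
404: h=8, h2=5, probe 8,2,7 => slot 7
933: h=9 => slot 9
602: h=8, h2=3, probe 8,0,3 => slot 3
459: h=8, h2=10, probe 8,7,6 => slot 6
Table: [492, ∅, 585, 602, ∅, 478, 459, 404, 965, 933, ∅]
Lookup 467: h=5, h2=8, probe 5,2,10 → slot 10 empty, not found.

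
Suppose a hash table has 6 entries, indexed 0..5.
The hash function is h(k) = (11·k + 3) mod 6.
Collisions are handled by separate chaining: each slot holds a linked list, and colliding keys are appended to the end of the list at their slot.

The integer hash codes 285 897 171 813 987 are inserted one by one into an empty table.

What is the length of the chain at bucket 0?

285 -> bucket 0
897 -> bucket 0 (collision)
171 -> bucket 0 (collision)
813 -> bucket 0 (collision)
987 -> bucket 0 (collision)
Final buckets:
0: 285 -> 897 -> 171 -> 813 -> 987
1: —
2: —
3: —
4: —
5: —

5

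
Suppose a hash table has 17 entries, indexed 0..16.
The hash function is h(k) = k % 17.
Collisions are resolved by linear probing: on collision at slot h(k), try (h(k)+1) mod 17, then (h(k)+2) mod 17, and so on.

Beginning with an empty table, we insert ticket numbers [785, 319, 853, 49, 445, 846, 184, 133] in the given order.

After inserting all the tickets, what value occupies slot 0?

133

Insert 785: h=3, slot 3 empty -> index 3.
Insert 319: h=13, slot 13 empty -> index 13.
Insert 853: h=3, slot 3 occupied -> index 4.
Insert 49: h=15, slot 15 empty -> index 15.
Insert 445: h=3, slots 3,4 occupied -> index 5.
Insert 846: h=13, slot 13 occupied -> index 14.
Insert 184: h=14, slots 14,15 occupied -> index 16.
Insert 133: h=14, slots 14,15,16 occupied -> index 0.
Table: [133, ∅, ∅, 785, 853, 445, ∅, ∅, ∅, ∅, ∅, ∅, ∅, 319, 846, 49, 184]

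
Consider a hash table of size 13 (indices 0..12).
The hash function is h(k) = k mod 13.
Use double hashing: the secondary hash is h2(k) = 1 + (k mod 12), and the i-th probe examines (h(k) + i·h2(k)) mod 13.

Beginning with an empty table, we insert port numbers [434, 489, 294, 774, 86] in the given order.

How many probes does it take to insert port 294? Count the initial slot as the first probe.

2

434: h=5 → slot 5
489: h=8 → slot 8
294: h=8, h2=7, probe 8,2 → slot 2
774: h=7 → slot 7
86: h=8, h2=3, probe 8,11 → slot 11
Table: [—, —, 294, —, —, 434, —, 774, 489, —, —, 86, —]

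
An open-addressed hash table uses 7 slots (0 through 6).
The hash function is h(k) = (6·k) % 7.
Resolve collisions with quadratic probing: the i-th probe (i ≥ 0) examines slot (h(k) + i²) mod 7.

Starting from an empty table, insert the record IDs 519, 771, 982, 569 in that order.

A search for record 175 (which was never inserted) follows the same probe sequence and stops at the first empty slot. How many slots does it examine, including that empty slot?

2

519: h=6 => slot 6
771: h=6, probe 6,0 => slot 0
982: h=5 => slot 5
569: h=5, probe 5,6,2 => slot 2
Table: [771, -, 569, -, -, 982, 519]
Lookup 175: h=0, probe 0,1 → slot 1 empty, not found.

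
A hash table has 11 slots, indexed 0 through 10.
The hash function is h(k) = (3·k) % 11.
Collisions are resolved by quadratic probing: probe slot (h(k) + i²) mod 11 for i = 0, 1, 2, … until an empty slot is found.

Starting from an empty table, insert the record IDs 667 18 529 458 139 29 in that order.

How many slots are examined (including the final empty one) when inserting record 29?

6

667 hashes to 10; slot 10 is free -> place at 10.
18 hashes to 10; 10 taken -> place at 0.
529 hashes to 3; slot 3 is free -> place at 3.
458 hashes to 10; 10,0,3 taken -> place at 8.
139 hashes to 10; 10,0,3,8 taken -> place at 4.
29 hashes to 10; 10,0,3,8,4 taken -> place at 2.
Table: [18, —, 29, 529, 139, —, —, —, 458, —, 667]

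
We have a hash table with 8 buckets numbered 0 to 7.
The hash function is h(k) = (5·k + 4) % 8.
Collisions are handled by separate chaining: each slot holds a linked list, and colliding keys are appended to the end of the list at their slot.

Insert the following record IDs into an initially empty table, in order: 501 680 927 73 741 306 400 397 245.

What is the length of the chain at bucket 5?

4

Insert 501: h=5, bucket 5 empty -> new chain.
Insert 680: h=4, bucket 4 empty -> new chain.
Insert 927: h=7, bucket 7 empty -> new chain.
Insert 73: h=1, bucket 1 empty -> new chain.
Insert 741: h=5, bucket 5 nonempty -> append to chain.
Insert 306: h=6, bucket 6 empty -> new chain.
Insert 400: h=4, bucket 4 nonempty -> append to chain.
Insert 397: h=5, bucket 5 nonempty -> append to chain.
Insert 245: h=5, bucket 5 nonempty -> append to chain.
Final buckets:
0: ∅
1: 73
2: ∅
3: ∅
4: 680 -> 400
5: 501 -> 741 -> 397 -> 245
6: 306
7: 927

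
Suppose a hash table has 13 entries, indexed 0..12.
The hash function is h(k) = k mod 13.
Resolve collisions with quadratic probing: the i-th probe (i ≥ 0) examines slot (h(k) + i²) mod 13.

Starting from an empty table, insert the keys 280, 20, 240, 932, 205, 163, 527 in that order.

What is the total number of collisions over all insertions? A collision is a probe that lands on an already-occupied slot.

6

Insert 280: h=7, slot 7 empty => index 7.
Insert 20: h=7, slot 7 occupied => index 8.
Insert 240: h=6, slot 6 empty => index 6.
Insert 932: h=9, slot 9 empty => index 9.
Insert 205: h=10, slot 10 empty => index 10.
Insert 163: h=7, slots 7,8 occupied => index 11.
Insert 527: h=7, slots 7,8,11 occupied => index 3.
Table: [∅, ∅, ∅, 527, ∅, ∅, 240, 280, 20, 932, 205, 163, ∅]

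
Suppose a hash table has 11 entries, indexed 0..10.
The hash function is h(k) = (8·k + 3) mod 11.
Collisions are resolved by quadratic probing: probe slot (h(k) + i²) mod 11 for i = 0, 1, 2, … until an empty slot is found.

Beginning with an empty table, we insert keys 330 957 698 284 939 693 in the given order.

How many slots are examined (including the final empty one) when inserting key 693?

3

330: h=3 => slot 3
957: h=3, probe 3,4 => slot 4
698: h=10 => slot 10
284: h=9 => slot 9
939: h=2 => slot 2
693: h=3, probe 3,4,7 => slot 7
Table: [., ., 939, 330, 957, ., ., 693, ., 284, 698]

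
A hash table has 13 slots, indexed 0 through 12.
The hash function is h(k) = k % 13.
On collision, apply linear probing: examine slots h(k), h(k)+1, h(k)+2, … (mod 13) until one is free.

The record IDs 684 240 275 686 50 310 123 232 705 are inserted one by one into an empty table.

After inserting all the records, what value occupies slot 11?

50

684: h=8 -> slot 8
240: h=6 -> slot 6
275: h=2 -> slot 2
686: h=10 -> slot 10
50: h=11 -> slot 11
310: h=11, probe 11,12 -> slot 12
123: h=6, probe 6,7 -> slot 7
232: h=11, probe 11,12,0 -> slot 0
705: h=3 -> slot 3
Table: [232, —, 275, 705, —, —, 240, 123, 684, —, 686, 50, 310]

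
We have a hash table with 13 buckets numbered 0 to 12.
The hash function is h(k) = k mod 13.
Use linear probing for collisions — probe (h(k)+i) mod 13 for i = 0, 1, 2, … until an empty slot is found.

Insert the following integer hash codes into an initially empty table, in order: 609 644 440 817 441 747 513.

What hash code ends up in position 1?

441

Insert 609: h=11, slot 11 empty -> index 11.
Insert 644: h=7, slot 7 empty -> index 7.
Insert 440: h=11, slot 11 occupied -> index 12.
Insert 817: h=11, slots 11,12 occupied -> index 0.
Insert 441: h=12, slots 12,0 occupied -> index 1.
Insert 747: h=6, slot 6 empty -> index 6.
Insert 513: h=6, slots 6,7 occupied -> index 8.
Table: [817, 441, -, -, -, -, 747, 644, 513, -, -, 609, 440]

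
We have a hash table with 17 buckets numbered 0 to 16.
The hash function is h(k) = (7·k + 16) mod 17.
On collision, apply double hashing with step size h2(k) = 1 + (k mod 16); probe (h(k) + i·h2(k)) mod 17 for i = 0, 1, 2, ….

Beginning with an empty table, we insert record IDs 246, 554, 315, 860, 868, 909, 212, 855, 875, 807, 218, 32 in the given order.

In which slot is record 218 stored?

5

246 hashes to 4; slot 4 is free => place at 4.
554 hashes to 1; slot 1 is free => place at 1.
315 hashes to 11; slot 11 is free => place at 11.
860 hashes to 1, h2=13; 1 taken => place at 14.
868 hashes to 6; slot 6 is free => place at 6.
909 hashes to 4, h2=14; 4,1 taken => place at 15.
212 hashes to 4, h2=5; 4 taken => place at 9.
855 hashes to 0; slot 0 is free => place at 0.
875 hashes to 4, h2=12; 4 taken => place at 16.
807 hashes to 4, h2=8; 4 taken => place at 12.
218 hashes to 12, h2=11; 12,6,0,11 taken => place at 5.
32 hashes to 2; slot 2 is free => place at 2.
Table: [855, 554, 32, —, 246, 218, 868, —, —, 212, —, 315, 807, —, 860, 909, 875]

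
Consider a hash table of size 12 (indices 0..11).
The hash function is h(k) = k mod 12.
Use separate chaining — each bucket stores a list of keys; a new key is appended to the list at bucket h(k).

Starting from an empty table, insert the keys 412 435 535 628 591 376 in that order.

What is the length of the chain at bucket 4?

412 → bucket 4
435 → bucket 3
535 → bucket 7
628 → bucket 4 (collision)
591 → bucket 3 (collision)
376 → bucket 4 (collision)
Final buckets:
0: -
1: -
2: -
3: 435 -> 591
4: 412 -> 628 -> 376
5: -
6: -
7: 535
8: -
9: -
10: -
11: -

3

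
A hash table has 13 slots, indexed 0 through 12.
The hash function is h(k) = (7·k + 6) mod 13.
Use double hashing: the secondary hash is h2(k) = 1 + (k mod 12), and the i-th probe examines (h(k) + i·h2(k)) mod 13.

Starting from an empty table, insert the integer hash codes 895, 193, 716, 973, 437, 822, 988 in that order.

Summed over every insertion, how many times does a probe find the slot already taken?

Insert 895: h=5, slot 5 empty → index 5.
Insert 193: h=5, h2=2, slot 5 occupied → index 7.
Insert 716: h=0, slot 0 empty → index 0.
Insert 973: h=5, h2=2, slots 5,7 occupied → index 9.
Insert 437: h=10, slot 10 empty → index 10.
Insert 822: h=1, slot 1 empty → index 1.
Insert 988: h=6, slot 6 empty → index 6.
Table: [716, 822, —, —, —, 895, 988, 193, —, 973, 437, —, —]

3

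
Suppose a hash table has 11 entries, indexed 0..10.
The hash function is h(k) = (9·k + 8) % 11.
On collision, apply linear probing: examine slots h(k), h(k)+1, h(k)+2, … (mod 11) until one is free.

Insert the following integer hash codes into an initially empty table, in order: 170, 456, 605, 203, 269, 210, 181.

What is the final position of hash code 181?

170: h=9 → slot 9
456: h=9, probe 9,10 → slot 10
605: h=8 → slot 8
203: h=9, probe 9,10,0 → slot 0
269: h=9, probe 9,10,0,1 → slot 1
210: h=6 → slot 6
181: h=9, probe 9,10,0,1,2 → slot 2
Table: [203, 269, 181, ., ., ., 210, ., 605, 170, 456]

2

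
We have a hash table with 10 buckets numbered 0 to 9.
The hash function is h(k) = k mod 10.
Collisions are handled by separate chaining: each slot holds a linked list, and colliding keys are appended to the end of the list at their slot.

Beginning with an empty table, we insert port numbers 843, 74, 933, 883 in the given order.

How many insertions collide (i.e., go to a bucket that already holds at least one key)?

Insert 843: h=3, bucket 3 empty -> new chain.
Insert 74: h=4, bucket 4 empty -> new chain.
Insert 933: h=3, bucket 3 nonempty -> append to chain.
Insert 883: h=3, bucket 3 nonempty -> append to chain.
Final buckets:
0: ∅
1: ∅
2: ∅
3: 843 -> 933 -> 883
4: 74
5: ∅
6: ∅
7: ∅
8: ∅
9: ∅

2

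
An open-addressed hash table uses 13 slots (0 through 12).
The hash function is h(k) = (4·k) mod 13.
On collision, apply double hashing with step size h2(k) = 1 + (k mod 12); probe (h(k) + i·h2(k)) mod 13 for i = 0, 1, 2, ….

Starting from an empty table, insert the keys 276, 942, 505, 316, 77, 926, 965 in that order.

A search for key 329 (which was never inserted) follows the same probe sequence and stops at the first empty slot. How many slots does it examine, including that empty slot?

4

276: h=12 → slot 12
942: h=11 → slot 11
505: h=5 → slot 5
316: h=3 → slot 3
77: h=9 → slot 9
926: h=12, h2=3, probe 12,2 → slot 2
965: h=12, h2=6, probe 12,5,11,4 → slot 4
Table: [∅, ∅, 926, 316, 965, 505, ∅, ∅, ∅, 77, ∅, 942, 276]
Lookup 329: h=3, h2=6, probe 3,9,2,8 → slot 8 empty, not found.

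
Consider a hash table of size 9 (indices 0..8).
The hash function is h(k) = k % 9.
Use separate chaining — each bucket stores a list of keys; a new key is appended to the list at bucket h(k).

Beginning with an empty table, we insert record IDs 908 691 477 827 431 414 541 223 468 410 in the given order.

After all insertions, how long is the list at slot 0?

908 → bucket 8
691 → bucket 7
477 → bucket 0
827 → bucket 8 (collision)
431 → bucket 8 (collision)
414 → bucket 0 (collision)
541 → bucket 1
223 → bucket 7 (collision)
468 → bucket 0 (collision)
410 → bucket 5
Final buckets:
0: 477 -> 414 -> 468
1: 541
2: _
3: _
4: _
5: 410
6: _
7: 691 -> 223
8: 908 -> 827 -> 431

3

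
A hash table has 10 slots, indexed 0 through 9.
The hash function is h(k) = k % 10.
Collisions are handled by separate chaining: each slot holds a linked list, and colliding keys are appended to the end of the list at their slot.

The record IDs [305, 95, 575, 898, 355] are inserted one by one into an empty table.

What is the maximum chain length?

4

Insert 305: h=5, bucket 5 empty -> new chain.
Insert 95: h=5, bucket 5 nonempty -> append to chain.
Insert 575: h=5, bucket 5 nonempty -> append to chain.
Insert 898: h=8, bucket 8 empty -> new chain.
Insert 355: h=5, bucket 5 nonempty -> append to chain.
Final buckets:
0: ∅
1: ∅
2: ∅
3: ∅
4: ∅
5: 305 -> 95 -> 575 -> 355
6: ∅
7: ∅
8: 898
9: ∅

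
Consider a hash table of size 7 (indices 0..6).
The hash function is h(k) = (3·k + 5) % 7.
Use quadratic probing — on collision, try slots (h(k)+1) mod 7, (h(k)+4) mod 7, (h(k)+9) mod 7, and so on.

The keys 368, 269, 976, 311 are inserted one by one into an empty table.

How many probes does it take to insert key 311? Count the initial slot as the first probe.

368 hashes to 3; slot 3 is free => place at 3.
269 hashes to 0; slot 0 is free => place at 0.
976 hashes to 0; 0 taken => place at 1.
311 hashes to 0; 0,1 taken => place at 4.
Table: [269, 976, —, 368, 311, —, —]

3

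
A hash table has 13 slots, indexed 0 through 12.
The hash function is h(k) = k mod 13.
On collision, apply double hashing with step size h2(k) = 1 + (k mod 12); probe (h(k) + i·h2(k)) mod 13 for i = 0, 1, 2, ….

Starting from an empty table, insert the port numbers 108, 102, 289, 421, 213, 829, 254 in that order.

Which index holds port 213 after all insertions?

Insert 108: h=4, slot 4 empty -> index 4.
Insert 102: h=11, slot 11 empty -> index 11.
Insert 289: h=3, slot 3 empty -> index 3.
Insert 421: h=5, slot 5 empty -> index 5.
Insert 213: h=5, h2=10, slot 5 occupied -> index 2.
Insert 829: h=10, slot 10 empty -> index 10.
Insert 254: h=7, slot 7 empty -> index 7.
Table: [_, _, 213, 289, 108, 421, _, 254, _, _, 829, 102, _]

2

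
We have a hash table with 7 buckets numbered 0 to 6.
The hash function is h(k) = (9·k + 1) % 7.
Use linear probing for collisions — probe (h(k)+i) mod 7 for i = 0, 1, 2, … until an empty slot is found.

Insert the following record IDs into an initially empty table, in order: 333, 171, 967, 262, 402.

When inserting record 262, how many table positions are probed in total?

2

333 hashes to 2; slot 2 is free → place at 2.
171 hashes to 0; slot 0 is free → place at 0.
967 hashes to 3; slot 3 is free → place at 3.
262 hashes to 0; 0 taken → place at 1.
402 hashes to 0; 0,1,2,3 taken → place at 4.
Table: [171, 262, 333, 967, 402, ., .]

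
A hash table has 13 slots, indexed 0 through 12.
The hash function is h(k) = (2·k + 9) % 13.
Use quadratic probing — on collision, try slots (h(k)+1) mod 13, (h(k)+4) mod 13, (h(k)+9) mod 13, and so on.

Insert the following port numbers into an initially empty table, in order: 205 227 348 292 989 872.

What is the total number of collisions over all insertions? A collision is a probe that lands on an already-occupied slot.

3

205: h=3 => slot 3
227: h=8 => slot 8
348: h=3, probe 3,4 => slot 4
292: h=8, probe 8,9 => slot 9
989: h=11 => slot 11
872: h=11, probe 11,12 => slot 12
Table: [., ., ., 205, 348, ., ., ., 227, 292, ., 989, 872]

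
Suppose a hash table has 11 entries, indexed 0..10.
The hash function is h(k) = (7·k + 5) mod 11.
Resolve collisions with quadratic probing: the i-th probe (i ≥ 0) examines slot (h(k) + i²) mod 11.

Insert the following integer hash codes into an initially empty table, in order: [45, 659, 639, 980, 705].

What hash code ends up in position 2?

639

45: h=1 -> slot 1
659: h=9 -> slot 9
639: h=1, probe 1,2 -> slot 2
980: h=1, probe 1,2,5 -> slot 5
705: h=1, probe 1,2,5,10 -> slot 10
Table: [—, 45, 639, —, —, 980, —, —, —, 659, 705]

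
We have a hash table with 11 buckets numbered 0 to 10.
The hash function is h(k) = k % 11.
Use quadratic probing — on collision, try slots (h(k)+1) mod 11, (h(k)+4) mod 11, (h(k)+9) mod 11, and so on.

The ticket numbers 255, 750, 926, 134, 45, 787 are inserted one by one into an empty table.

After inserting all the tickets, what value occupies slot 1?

45

255: h=2 → slot 2
750: h=2, probe 2,3 → slot 3
926: h=2, probe 2,3,6 → slot 6
134: h=2, probe 2,3,6,0 → slot 0
45: h=1 → slot 1
787: h=6, probe 6,7 → slot 7
Table: [134, 45, 255, 750, -, -, 926, 787, -, -, -]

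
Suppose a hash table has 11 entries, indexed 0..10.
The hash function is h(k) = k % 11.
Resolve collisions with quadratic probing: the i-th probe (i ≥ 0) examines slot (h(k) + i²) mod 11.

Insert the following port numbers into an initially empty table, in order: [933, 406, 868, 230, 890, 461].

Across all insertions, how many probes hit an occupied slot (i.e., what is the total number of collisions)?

10

933: h=9 => slot 9
406: h=10 => slot 10
868: h=10, probe 10,0 => slot 0
230: h=10, probe 10,0,3 => slot 3
890: h=10, probe 10,0,3,8 => slot 8
461: h=10, probe 10,0,3,8,4 => slot 4
Table: [868, ∅, ∅, 230, 461, ∅, ∅, ∅, 890, 933, 406]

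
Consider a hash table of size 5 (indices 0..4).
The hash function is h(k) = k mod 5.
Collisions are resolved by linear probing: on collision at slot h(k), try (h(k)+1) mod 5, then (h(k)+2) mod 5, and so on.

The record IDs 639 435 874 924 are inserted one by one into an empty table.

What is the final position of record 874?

639: h=4 → slot 4
435: h=0 → slot 0
874: h=4, probe 4,0,1 → slot 1
924: h=4, probe 4,0,1,2 → slot 2
Table: [435, 874, 924, _, 639]

1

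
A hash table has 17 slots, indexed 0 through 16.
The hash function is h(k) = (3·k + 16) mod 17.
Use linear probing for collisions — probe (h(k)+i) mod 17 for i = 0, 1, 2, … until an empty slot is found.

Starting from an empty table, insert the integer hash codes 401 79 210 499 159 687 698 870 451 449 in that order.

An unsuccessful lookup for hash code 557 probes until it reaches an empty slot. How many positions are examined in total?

401: h=12 -> slot 12
79: h=15 -> slot 15
210: h=0 -> slot 0
499: h=0, probe 0,1 -> slot 1
159: h=0, probe 0,1,2 -> slot 2
687: h=3 -> slot 3
698: h=2, probe 2,3,4 -> slot 4
870: h=8 -> slot 8
451: h=9 -> slot 9
449: h=3, probe 3,4,5 -> slot 5
Table: [210, 499, 159, 687, 698, 449, -, -, 870, 451, -, -, 401, -, -, 79, -]
Lookup 557: h=4, probe 4,5,6 → slot 6 empty, not found.

3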